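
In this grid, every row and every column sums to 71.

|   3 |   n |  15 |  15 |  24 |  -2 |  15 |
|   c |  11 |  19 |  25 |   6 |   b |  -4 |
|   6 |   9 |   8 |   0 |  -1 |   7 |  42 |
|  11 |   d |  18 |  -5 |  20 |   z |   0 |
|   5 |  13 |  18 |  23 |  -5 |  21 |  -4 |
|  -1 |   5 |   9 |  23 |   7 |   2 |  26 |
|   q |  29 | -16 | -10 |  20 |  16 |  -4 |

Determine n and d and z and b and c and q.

Row 1: 3 + 15 + 15 + 24 − 2 + 15 = 70, so its missing entry is 71 − 70 = 1.
Column 2: 1 + 11 + 9 + 13 + 5 + 29 = 68, so its missing entry is 71 − 68 = 3.
Row 7: 29 − 16 − 10 + 20 + 16 − 4 = 35, so its missing entry is 71 − 35 = 36.
Column 1: 3 + 6 + 11 + 5 − 1 + 36 = 60, so its missing entry is 71 − 60 = 11.
Row 2: 11 + 11 + 19 + 25 + 6 − 4 = 68, so its missing entry is 71 − 68 = 3.
Row 4: 11 + 3 + 18 − 5 + 20 + 0 = 47, so its missing entry is 71 − 47 = 24.

n = 1, d = 3, z = 24, b = 3, c = 11, q = 36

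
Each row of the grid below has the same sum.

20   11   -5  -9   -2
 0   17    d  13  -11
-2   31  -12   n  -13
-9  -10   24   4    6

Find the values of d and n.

Rows 1 and 4 both add up to 15, so every row sums to 15.
Row 2: 0 + 17 + 13 − 11 = 19, so the missing entry is 15 − 19 = -4.
Row 3: -2 + 31 − 12 − 13 = 4, so the missing entry is 15 − 4 = 11.

d = -4, n = 11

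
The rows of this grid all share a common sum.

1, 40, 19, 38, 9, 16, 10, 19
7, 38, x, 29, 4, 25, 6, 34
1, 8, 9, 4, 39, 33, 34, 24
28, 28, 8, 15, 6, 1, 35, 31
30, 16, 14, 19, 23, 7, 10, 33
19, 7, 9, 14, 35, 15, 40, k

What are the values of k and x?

k = 13, x = 9

Row 4 sums to 152 and so does row 5; that's the common total.
In row 6 the known cells total 139, leaving 152 − 139 = 13.
In row 2 the known cells total 143, leaving 152 − 143 = 9.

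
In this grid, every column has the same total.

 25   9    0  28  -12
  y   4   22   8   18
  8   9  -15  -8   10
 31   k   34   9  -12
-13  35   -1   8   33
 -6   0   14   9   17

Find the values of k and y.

Column 3 sums to 54 and so does column 4; that's the common total.
In column 2 the known cells total 57, leaving 54 − 57 = -3.
In column 1 the known cells total 45, leaving 54 − 45 = 9.

k = -3, y = 9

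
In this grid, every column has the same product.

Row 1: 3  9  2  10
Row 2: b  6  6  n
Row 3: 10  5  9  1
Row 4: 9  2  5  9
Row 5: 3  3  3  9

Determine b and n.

b = 2, n = 2

Columns 2 and 3 each multiply to 1620, so every column has product 1620.
Column 1: 3×10×9×3 = 810, so the missing entry is 1620 ÷ 810 = 2.
Column 4: 10×1×9×9 = 810, so the missing entry is 1620 ÷ 810 = 2.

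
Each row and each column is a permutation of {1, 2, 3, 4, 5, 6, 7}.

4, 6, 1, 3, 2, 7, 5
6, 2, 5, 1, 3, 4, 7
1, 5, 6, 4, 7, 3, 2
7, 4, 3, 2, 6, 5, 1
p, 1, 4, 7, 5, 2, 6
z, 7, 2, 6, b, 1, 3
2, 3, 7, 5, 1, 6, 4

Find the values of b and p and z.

For row 6, column 5: column 5 already has {1, 2, 3, 5, 6, 7}; that leaves 4.
For row 5, column 1: row 5 already has {1, 2, 4, 5, 6, 7}; that leaves 3.
For row 6, column 1: row 6 already has {1, 2, 3, 4, 6, 7}; that leaves 5.

b = 4, p = 3, z = 5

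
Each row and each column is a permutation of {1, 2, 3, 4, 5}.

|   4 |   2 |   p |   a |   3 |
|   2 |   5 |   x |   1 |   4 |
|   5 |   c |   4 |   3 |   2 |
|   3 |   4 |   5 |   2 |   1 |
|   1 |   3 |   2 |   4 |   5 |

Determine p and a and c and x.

For row 2, column 3: row 2 already has {1, 2, 4, 5}; that leaves 3.
At (row 1, col 3): column 3 already has {2, 3, 4, 5}, so the value is 1.
For row 1, column 4: row 1 already has {1, 2, 3, 4}; that leaves 5.
Cell (3,2): row 3 already has {2, 3, 4, 5} → 1.

p = 1, a = 5, c = 1, x = 3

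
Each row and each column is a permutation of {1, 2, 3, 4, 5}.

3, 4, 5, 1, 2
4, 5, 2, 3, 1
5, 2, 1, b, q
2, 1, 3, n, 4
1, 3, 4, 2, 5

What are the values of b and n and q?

b = 4, n = 5, q = 3

At (row 3, col 5): column 5 already has {1, 2, 4, 5}, so the value is 3.
At (row 3, col 4): row 3 already has {1, 2, 3, 5}, so the value is 4.
For row 4, column 4: row 4 already has {1, 2, 3, 4}; that leaves 5.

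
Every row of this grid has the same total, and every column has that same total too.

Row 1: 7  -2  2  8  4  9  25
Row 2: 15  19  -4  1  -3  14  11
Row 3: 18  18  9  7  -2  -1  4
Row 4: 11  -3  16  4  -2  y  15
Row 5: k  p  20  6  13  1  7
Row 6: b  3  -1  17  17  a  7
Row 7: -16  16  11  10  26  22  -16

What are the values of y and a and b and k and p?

Rows 1 and 2 both sum to 53, so that's the common total.
Column 2 has -2 + 19 + 18 − 3 + 3 + 16 = 51; the blank must be 53 − 51 = 2.
Row 5 has 2 + 20 + 6 + 13 + 1 + 7 = 49; the blank must be 53 − 49 = 4.
Column 1 has 7 + 15 + 18 + 11 + 4 − 16 = 39; the blank must be 53 − 39 = 14.
Row 6 has 14 + 3 − 1 + 17 + 17 + 7 = 57; the blank must be 53 − 57 = -4.
Row 4 has 11 − 3 + 16 + 4 − 2 + 15 = 41; the blank must be 53 − 41 = 12.

y = 12, a = -4, b = 14, k = 4, p = 2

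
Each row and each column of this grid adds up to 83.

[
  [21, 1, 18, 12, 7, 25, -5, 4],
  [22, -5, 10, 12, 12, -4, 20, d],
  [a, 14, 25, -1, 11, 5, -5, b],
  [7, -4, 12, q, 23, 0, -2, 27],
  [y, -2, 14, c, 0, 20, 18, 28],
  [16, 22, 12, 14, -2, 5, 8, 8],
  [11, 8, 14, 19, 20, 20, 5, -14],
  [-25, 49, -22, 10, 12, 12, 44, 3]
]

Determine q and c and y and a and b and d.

q = 20, c = -3, y = 8, a = 23, b = 11, d = 16

The known cells in row 2 total 67, leaving 83 − 67 = 16 for the blank.
The known cells in column 8 total 72, leaving 83 − 72 = 11 for the blank.
The known cells in row 3 total 60, leaving 83 − 60 = 23 for the blank.
The known cells in column 1 total 75, leaving 83 − 75 = 8 for the blank.
The known cells in row 5 total 86, leaving 83 − 86 = -3 for the blank.
The known cells in row 4 total 63, leaving 83 − 63 = 20 for the blank.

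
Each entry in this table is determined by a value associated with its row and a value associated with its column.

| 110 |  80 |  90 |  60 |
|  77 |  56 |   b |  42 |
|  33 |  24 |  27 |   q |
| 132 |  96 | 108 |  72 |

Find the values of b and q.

b = 63, q = 18

Each row is a constant multiple of every other row — this is a multiplication table with the headers hidden.
Row 2 is 77/110 = 7/10 times row 1, so its entry in column 3 is 90 × 7/10 = 63.
Row 3 is 33/110 = 3/10 times row 1, so its entry in column 4 is 60 × 3/10 = 18.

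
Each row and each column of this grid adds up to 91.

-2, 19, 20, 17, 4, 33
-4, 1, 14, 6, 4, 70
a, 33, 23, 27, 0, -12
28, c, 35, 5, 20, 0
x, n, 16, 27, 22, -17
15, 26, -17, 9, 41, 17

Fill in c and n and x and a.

c = 3, n = 9, x = 34, a = 20

The known cells in row 4 total 88, leaving 91 − 88 = 3 for the blank.
The known cells in column 2 total 82, leaving 91 − 82 = 9 for the blank.
The known cells in row 5 total 57, leaving 91 − 57 = 34 for the blank.
The known cells in row 3 total 71, leaving 91 − 71 = 20 for the blank.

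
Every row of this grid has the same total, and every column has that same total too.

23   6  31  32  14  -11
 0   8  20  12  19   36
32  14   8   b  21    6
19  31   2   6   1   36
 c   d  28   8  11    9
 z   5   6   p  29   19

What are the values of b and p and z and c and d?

b = 14, p = 23, z = 13, c = 8, d = 31

Rows 1 and 2 both sum to 95, so that's the common total.
The known cells in row 3 total 81, leaving 95 − 81 = 14 for the blank.
The known cells in column 4 total 72, leaving 95 − 72 = 23 for the blank.
The known cells in row 6 total 82, leaving 95 − 82 = 13 for the blank.
The known cells in column 1 total 87, leaving 95 − 87 = 8 for the blank.
The known cells in row 5 total 64, leaving 95 − 64 = 31 for the blank.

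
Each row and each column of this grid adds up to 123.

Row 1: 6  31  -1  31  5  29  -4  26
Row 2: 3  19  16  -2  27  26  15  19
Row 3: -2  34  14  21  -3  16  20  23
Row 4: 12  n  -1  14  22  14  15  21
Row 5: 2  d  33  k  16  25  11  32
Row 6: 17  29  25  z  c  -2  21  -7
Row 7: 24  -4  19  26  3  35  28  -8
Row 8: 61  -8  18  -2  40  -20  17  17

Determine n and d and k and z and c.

n = 26, d = -4, k = 8, z = 27, c = 13

Row 4: 12 − 1 + 14 + 22 + 14 + 15 + 21 = 97, so its missing entry is 123 − 97 = 26.
Column 5: 5 + 27 − 3 + 22 + 16 + 3 + 40 = 110, so its missing entry is 123 − 110 = 13.
Row 6: 17 + 29 + 25 + 13 − 2 + 21 − 7 = 96, so its missing entry is 123 − 96 = 27.
Column 4: 31 − 2 + 21 + 14 + 27 + 26 − 2 = 115, so its missing entry is 123 − 115 = 8.
Row 5: 2 + 33 + 8 + 16 + 25 + 11 + 32 = 127, so its missing entry is 123 − 127 = -4.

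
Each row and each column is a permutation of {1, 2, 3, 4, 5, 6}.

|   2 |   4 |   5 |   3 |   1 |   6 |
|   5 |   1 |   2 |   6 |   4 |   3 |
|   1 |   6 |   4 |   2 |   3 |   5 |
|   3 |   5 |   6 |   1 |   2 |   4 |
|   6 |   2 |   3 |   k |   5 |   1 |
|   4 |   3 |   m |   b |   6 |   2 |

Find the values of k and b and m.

k = 4, b = 5, m = 1

At (row 5, col 4): row 5 already has {1, 2, 3, 5, 6}, so the value is 4.
For row 6, column 4: column 4 already has {1, 2, 3, 4, 6}; that leaves 5.
At (row 6, col 3): row 6 already has {2, 3, 4, 5, 6}, so the value is 1.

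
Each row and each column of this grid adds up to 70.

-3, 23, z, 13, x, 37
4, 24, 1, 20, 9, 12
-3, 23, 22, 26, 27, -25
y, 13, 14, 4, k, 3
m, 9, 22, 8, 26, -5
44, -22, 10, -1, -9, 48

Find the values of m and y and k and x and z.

m = 10, y = 18, k = 18, x = -1, z = 1

The known cells in row 5 total 60, leaving 70 − 60 = 10 for the blank.
The known cells in column 1 total 52, leaving 70 − 52 = 18 for the blank.
The known cells in row 4 total 52, leaving 70 − 52 = 18 for the blank.
The known cells in column 5 total 71, leaving 70 − 71 = -1 for the blank.
The known cells in row 1 total 69, leaving 70 − 69 = 1 for the blank.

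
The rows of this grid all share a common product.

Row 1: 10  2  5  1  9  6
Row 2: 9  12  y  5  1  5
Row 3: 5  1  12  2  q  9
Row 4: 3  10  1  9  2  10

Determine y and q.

Rows 1 and 4 each multiply to 5400, so every row has product 5400.
Row 2: 9×12×5×1×5 = 2700, so the missing entry is 5400 ÷ 2700 = 2.
Row 3: 5×1×12×2×9 = 1080, so the missing entry is 5400 ÷ 1080 = 5.

y = 2, q = 5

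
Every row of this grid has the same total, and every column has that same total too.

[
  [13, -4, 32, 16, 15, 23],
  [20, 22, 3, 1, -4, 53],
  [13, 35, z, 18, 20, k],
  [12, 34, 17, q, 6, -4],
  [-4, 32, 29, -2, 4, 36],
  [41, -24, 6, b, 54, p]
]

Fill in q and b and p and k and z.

q = 30, b = 32, p = -14, k = 1, z = 8

Rows 1 and 2 both sum to 95, so that's the common total.
Row 4: 12 + 34 + 17 + 6 − 4 = 65, so its missing entry is 95 − 65 = 30.
Column 3: 32 + 3 + 17 + 29 + 6 = 87, so its missing entry is 95 − 87 = 8.
Column 4: 16 + 1 + 18 + 30 − 2 = 63, so its missing entry is 95 − 63 = 32.
Row 6: 41 − 24 + 6 + 32 + 54 = 109, so its missing entry is 95 − 109 = -14.
Row 3: 13 + 35 + 8 + 18 + 20 = 94, so its missing entry is 95 − 94 = 1.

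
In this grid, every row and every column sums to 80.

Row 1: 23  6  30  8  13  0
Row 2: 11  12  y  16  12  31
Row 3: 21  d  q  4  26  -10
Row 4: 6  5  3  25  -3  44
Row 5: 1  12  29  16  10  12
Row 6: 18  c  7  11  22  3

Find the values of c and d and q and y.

Row 2: 11 + 12 + 16 + 12 + 31 = 82, so its missing entry is 80 − 82 = -2.
Row 6: 18 + 7 + 11 + 22 + 3 = 61, so its missing entry is 80 − 61 = 19.
Column 2: 6 + 12 + 5 + 12 + 19 = 54, so its missing entry is 80 − 54 = 26.
Row 3: 21 + 26 + 4 + 26 − 10 = 67, so its missing entry is 80 − 67 = 13.

c = 19, d = 26, q = 13, y = -2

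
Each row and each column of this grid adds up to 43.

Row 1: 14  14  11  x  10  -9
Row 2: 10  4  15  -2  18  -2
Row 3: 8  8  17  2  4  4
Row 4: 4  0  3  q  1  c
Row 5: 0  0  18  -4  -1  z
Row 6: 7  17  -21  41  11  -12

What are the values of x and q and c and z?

Row 5: 0 + 0 + 18 − 4 − 1 = 13, so its missing entry is 43 − 13 = 30.
Row 1: 14 + 14 + 11 + 10 − 9 = 40, so its missing entry is 43 − 40 = 3.
Column 4: 3 − 2 + 2 − 4 + 41 = 40, so its missing entry is 43 − 40 = 3.
Row 4: 4 + 0 + 3 + 3 + 1 = 11, so its missing entry is 43 − 11 = 32.

x = 3, q = 3, c = 32, z = 30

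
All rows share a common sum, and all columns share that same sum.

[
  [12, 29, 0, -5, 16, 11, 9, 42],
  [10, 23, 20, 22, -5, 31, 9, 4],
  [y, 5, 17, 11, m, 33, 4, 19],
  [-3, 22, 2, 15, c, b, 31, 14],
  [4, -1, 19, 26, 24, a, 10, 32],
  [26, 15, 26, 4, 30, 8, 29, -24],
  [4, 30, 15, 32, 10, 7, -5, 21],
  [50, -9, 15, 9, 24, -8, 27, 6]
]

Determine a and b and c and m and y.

Rows 1 and 2 both sum to 114, so that's the common total.
Column 1: 12 + 10 − 3 + 4 + 26 + 4 + 50 = 103, so its missing entry is 114 − 103 = 11.
Row 3: 11 + 5 + 17 + 11 + 33 + 4 + 19 = 100, so its missing entry is 114 − 100 = 14.
Column 5: 16 − 5 + 14 + 24 + 30 + 10 + 24 = 113, so its missing entry is 114 − 113 = 1.
Row 5: 4 − 1 + 19 + 26 + 24 + 10 + 32 = 114, so its missing entry is 114 − 114 = 0.
Row 4: -3 + 22 + 2 + 15 + 1 + 31 + 14 = 82, so its missing entry is 114 − 82 = 32.

a = 0, b = 32, c = 1, m = 14, y = 11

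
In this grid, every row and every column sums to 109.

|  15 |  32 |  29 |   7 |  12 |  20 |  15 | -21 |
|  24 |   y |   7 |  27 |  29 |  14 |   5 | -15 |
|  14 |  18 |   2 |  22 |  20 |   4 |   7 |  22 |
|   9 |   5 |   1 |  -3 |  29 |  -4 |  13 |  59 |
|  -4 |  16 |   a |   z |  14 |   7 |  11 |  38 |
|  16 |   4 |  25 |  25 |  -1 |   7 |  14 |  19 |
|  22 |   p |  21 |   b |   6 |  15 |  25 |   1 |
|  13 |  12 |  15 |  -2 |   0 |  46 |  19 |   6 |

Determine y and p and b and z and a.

y = 18, p = 4, b = 15, z = 18, a = 9

The known cells in row 2 total 91, leaving 109 − 91 = 18 for the blank.
The known cells in column 2 total 105, leaving 109 − 105 = 4 for the blank.
The known cells in column 3 total 100, leaving 109 − 100 = 9 for the blank.
The known cells in row 5 total 91, leaving 109 − 91 = 18 for the blank.
The known cells in row 7 total 94, leaving 109 − 94 = 15 for the blank.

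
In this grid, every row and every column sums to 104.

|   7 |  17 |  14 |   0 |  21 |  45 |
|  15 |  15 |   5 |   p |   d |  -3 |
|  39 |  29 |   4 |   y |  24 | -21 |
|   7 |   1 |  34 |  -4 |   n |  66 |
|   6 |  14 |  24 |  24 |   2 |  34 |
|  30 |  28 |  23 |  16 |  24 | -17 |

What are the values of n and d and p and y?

n = 0, d = 33, p = 39, y = 29

Row 3: 39 + 29 + 4 + 24 − 21 = 75, so its missing entry is 104 − 75 = 29.
Column 4: 0 + 29 − 4 + 24 + 16 = 65, so its missing entry is 104 − 65 = 39.
Row 4: 7 + 1 + 34 − 4 + 66 = 104, so its missing entry is 104 − 104 = 0.
Row 2: 15 + 15 + 5 + 39 − 3 = 71, so its missing entry is 104 − 71 = 33.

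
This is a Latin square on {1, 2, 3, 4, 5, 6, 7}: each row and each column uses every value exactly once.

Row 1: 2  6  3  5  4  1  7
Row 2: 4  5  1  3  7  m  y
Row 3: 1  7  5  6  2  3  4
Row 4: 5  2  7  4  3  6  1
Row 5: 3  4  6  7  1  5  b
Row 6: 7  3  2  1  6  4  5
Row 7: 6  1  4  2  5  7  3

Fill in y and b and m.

For row 5, column 7: row 5 already has {1, 3, 4, 5, 6, 7}; that leaves 2.
For row 2, column 7: column 7 already has {1, 2, 3, 4, 5, 7}; that leaves 6.
For row 2, column 6: row 2 already has {1, 3, 4, 5, 6, 7}; that leaves 2.

y = 6, b = 2, m = 2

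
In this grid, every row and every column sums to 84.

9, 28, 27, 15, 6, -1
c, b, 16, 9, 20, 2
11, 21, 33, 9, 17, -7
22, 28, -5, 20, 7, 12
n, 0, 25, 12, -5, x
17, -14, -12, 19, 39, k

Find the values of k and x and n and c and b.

Row 6 has 17 − 14 − 12 + 19 + 39 = 49; the blank must be 84 − 49 = 35.
Column 2 has 28 + 21 + 28 + 0 − 14 = 63; the blank must be 84 − 63 = 21.
Column 6 has -1 + 2 − 7 + 12 + 35 = 41; the blank must be 84 − 41 = 43.
Row 5 has 0 + 25 + 12 − 5 + 43 = 75; the blank must be 84 − 75 = 9.
Row 2 has 21 + 16 + 9 + 20 + 2 = 68; the blank must be 84 − 68 = 16.

k = 35, x = 43, n = 9, c = 16, b = 21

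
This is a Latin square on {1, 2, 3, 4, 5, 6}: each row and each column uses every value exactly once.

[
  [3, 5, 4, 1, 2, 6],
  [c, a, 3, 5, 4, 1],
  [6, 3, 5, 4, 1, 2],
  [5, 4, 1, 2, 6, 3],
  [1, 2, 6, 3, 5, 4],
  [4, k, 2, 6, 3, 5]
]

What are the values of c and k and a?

At (row 2, col 1): column 1 already has {1, 3, 4, 5, 6}, so the value is 2.
At (row 2, col 2): row 2 already has {1, 2, 3, 4, 5}, so the value is 6.
For row 6, column 2: row 6 already has {2, 3, 4, 5, 6}; that leaves 1.

c = 2, k = 1, a = 6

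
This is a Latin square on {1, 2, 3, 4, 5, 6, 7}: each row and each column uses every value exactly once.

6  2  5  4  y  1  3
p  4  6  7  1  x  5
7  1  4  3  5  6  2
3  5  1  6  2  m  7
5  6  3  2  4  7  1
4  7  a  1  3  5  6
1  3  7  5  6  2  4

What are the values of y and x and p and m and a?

y = 7, x = 3, p = 2, m = 4, a = 2

At (row 1, col 5): row 1 already has {1, 2, 3, 4, 5, 6}, so the value is 7.
Cell (2,1): column 1 already has {1, 3, 4, 5, 6, 7} → 2.
For row 2, column 6: row 2 already has {1, 2, 4, 5, 6, 7}; that leaves 3.
Cell (4,6): row 4 already has {1, 2, 3, 5, 6, 7} → 4.
At (row 6, col 3): row 6 already has {1, 3, 4, 5, 6, 7}, so the value is 2.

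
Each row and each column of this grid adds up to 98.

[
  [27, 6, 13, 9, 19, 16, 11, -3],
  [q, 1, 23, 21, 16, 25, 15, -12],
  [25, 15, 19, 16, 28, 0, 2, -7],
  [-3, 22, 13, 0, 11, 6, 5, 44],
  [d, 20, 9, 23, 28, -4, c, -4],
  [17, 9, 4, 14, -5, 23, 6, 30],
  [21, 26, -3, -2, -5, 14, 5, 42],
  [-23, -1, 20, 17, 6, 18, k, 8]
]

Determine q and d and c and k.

q = 9, d = 25, c = 1, k = 53

Row 2: 1 + 23 + 21 + 16 + 25 + 15 − 12 = 89, so its missing entry is 98 − 89 = 9.
Column 1: 27 + 9 + 25 − 3 + 17 + 21 − 23 = 73, so its missing entry is 98 − 73 = 25.
Row 8: -23 − 1 + 20 + 17 + 6 + 18 + 8 = 45, so its missing entry is 98 − 45 = 53.
Row 5: 25 + 20 + 9 + 23 + 28 − 4 − 4 = 97, so its missing entry is 98 − 97 = 1.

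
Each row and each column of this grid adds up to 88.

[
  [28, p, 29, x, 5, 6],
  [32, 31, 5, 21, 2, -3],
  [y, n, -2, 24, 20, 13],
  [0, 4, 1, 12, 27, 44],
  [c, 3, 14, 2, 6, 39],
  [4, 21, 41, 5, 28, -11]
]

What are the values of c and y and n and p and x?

c = 24, y = 0, n = 33, p = -4, x = 24

Row 5 has 3 + 14 + 2 + 6 + 39 = 64; the blank must be 88 − 64 = 24.
Column 4 has 21 + 24 + 12 + 2 + 5 = 64; the blank must be 88 − 64 = 24.
Row 1 has 28 + 29 + 24 + 5 + 6 = 92; the blank must be 88 − 92 = -4.
Column 2 has -4 + 31 + 4 + 3 + 21 = 55; the blank must be 88 − 55 = 33.
Row 3 has 33 − 2 + 24 + 20 + 13 = 88; the blank must be 88 − 88 = 0.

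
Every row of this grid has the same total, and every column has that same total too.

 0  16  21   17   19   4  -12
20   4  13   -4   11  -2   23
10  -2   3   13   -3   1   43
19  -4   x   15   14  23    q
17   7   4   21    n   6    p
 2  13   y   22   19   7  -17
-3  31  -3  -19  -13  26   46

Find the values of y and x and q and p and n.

y = 19, x = 8, q = -10, p = -8, n = 18

Rows 1 and 2 both sum to 65, so that's the common total.
Column 5 has 19 + 11 − 3 + 14 + 19 − 13 = 47; the blank must be 65 − 47 = 18.
Row 5 has 17 + 7 + 4 + 21 + 18 + 6 = 73; the blank must be 65 − 73 = -8.
Column 7 has -12 + 23 + 43 − 8 − 17 + 46 = 75; the blank must be 65 − 75 = -10.
Row 4 has 19 − 4 + 15 + 14 + 23 − 10 = 57; the blank must be 65 − 57 = 8.
Row 6 has 2 + 13 + 22 + 19 + 7 − 17 = 46; the blank must be 65 − 46 = 19.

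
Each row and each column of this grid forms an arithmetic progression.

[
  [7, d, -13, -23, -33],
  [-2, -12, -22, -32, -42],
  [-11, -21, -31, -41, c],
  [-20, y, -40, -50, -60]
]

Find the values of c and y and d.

c = -51, y = -30, d = -3

Along each row the entries change by -10 per step; down each column they change by -9.
Row 3: from -11 at column 1, stepping by -10 to column 5 gives -51.
Row 4: from -20 at column 1, stepping by -10 to column 2 gives -30.
Row 1: from 7 at column 1, stepping by -10 to column 2 gives -3.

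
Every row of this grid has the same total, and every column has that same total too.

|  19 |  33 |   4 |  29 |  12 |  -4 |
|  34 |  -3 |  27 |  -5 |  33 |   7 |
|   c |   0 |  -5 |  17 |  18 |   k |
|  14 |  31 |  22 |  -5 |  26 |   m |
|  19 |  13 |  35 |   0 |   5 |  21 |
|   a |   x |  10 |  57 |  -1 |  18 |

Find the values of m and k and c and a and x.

Rows 1 and 2 both sum to 93, so that's the common total.
The known cells in column 2 total 74, leaving 93 − 74 = 19 for the blank.
The known cells in row 6 total 103, leaving 93 − 103 = -10 for the blank.
The known cells in column 1 total 76, leaving 93 − 76 = 17 for the blank.
The known cells in row 3 total 47, leaving 93 − 47 = 46 for the blank.
The known cells in row 4 total 88, leaving 93 − 88 = 5 for the blank.

m = 5, k = 46, c = 17, a = -10, x = 19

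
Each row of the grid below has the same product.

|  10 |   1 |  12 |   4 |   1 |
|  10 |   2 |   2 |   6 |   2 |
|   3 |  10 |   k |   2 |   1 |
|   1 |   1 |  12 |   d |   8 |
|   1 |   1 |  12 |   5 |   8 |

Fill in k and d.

k = 8, d = 5

Rows 1 and 5 each multiply to 480, so every row has product 480.
Row 3: 3×10×2×1 = 60, so the missing entry is 480 ÷ 60 = 8.
Row 4: 1×1×12×8 = 96, so the missing entry is 480 ÷ 96 = 5.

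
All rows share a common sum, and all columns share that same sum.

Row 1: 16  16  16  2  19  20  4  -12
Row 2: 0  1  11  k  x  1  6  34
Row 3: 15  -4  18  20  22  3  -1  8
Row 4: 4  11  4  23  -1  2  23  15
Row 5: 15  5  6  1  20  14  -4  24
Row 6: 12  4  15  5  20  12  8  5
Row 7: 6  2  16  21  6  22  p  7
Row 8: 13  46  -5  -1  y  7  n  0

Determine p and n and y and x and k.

Rows 1 and 3 both sum to 81, so that's the common total.
Row 7: 6 + 2 + 16 + 21 + 6 + 22 + 7 = 80, so its missing entry is 81 − 80 = 1.
Column 7: 4 + 6 − 1 + 23 − 4 + 8 + 1 = 37, so its missing entry is 81 − 37 = 44.
Row 8: 13 + 46 − 5 − 1 + 7 + 44 + 0 = 104, so its missing entry is 81 − 104 = -23.
Column 5: 19 + 22 − 1 + 20 + 20 + 6 − 23 = 63, so its missing entry is 81 − 63 = 18.
Row 2: 0 + 1 + 11 + 18 + 1 + 6 + 34 = 71, so its missing entry is 81 − 71 = 10.

p = 1, n = 44, y = -23, x = 18, k = 10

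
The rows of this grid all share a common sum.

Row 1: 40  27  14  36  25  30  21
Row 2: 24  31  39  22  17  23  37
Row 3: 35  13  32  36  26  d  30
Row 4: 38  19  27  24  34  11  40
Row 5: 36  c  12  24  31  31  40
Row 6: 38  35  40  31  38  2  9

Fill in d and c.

The complete rows each total 193.
Row 3 is missing 193 − 172 = 21 (since 35 + 13 + 32 + 36 + 26 + 30 = 172).
Row 5 is missing 193 − 174 = 19 (since 36 + 12 + 24 + 31 + 31 + 40 = 174).

d = 21, c = 19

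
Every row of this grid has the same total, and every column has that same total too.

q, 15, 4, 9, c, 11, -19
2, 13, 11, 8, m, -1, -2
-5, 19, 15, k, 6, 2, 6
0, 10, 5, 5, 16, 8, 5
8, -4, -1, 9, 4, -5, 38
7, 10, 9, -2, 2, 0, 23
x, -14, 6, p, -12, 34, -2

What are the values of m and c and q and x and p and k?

Rows 4 and 5 both sum to 49, so that's the common total.
The known cells in row 2 total 31, leaving 49 − 31 = 18 for the blank.
The known cells in column 5 total 34, leaving 49 − 34 = 15 for the blank.
The known cells in row 1 total 35, leaving 49 − 35 = 14 for the blank.
The known cells in row 3 total 43, leaving 49 − 43 = 6 for the blank.
The known cells in column 1 total 26, leaving 49 − 26 = 23 for the blank.
The known cells in row 7 total 35, leaving 49 − 35 = 14 for the blank.

m = 18, c = 15, q = 14, x = 23, p = 14, k = 6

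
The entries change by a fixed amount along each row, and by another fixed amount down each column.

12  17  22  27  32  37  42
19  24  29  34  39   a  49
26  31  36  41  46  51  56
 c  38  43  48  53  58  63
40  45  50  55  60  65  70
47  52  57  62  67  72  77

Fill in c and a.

Along each row the entries change by 5 per step; down each column they change by 7.
Row 4: from 38 at column 2, stepping by 5 to column 1 gives 33.
Row 2: from 19 at column 1, stepping by 5 to column 6 gives 44.

c = 33, a = 44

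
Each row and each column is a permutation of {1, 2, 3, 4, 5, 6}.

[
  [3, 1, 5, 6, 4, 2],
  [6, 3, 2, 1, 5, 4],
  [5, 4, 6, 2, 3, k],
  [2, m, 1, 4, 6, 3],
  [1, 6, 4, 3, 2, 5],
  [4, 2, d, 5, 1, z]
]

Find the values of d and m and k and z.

For row 4, column 2: row 4 already has {1, 2, 3, 4, 6}; that leaves 5.
Cell (3,6): row 3 already has {2, 3, 4, 5, 6} → 1.
For row 6, column 6: column 6 already has {1, 2, 3, 4, 5}; that leaves 6.
Cell (6,3): row 6 already has {1, 2, 4, 5, 6} → 3.

d = 3, m = 5, k = 1, z = 6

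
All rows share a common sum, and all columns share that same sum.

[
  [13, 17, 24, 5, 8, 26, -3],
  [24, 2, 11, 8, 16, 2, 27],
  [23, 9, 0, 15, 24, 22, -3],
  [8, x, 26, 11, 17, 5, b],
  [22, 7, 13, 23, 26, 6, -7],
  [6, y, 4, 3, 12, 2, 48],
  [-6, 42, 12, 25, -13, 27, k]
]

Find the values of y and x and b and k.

y = 15, x = -2, b = 25, k = 3

Rows 1 and 2 both sum to 90, so that's the common total.
Row 7 has -6 + 42 + 12 + 25 − 13 + 27 = 87; the blank must be 90 − 87 = 3.
Row 6 has 6 + 4 + 3 + 12 + 2 + 48 = 75; the blank must be 90 − 75 = 15.
Column 2 has 17 + 2 + 9 + 7 + 15 + 42 = 92; the blank must be 90 − 92 = -2.
Row 4 has 8 − 2 + 26 + 11 + 17 + 5 = 65; the blank must be 90 − 65 = 25.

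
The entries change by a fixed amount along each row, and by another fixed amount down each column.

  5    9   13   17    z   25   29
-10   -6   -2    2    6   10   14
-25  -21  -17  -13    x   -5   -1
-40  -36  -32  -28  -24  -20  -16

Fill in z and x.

z = 21, x = -9

Along each row the entries change by 4 per step; down each column they change by -15.
Row 1: from 5 at column 1, stepping by 4 to column 5 gives 21.
Row 3: from -25 at column 1, stepping by 4 to column 5 gives -9.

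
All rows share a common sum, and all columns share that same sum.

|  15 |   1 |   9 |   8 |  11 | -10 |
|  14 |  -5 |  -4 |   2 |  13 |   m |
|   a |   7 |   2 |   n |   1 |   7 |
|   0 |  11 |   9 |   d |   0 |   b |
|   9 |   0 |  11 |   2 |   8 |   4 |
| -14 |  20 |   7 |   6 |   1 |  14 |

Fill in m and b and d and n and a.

m = 14, b = 5, d = 9, n = 7, a = 10

Rows 1 and 5 both sum to 34, so that's the common total.
The known cells in row 2 total 20, leaving 34 − 20 = 14 for the blank.
The known cells in column 1 total 24, leaving 34 − 24 = 10 for the blank.
The known cells in row 3 total 27, leaving 34 − 27 = 7 for the blank.
The known cells in column 4 total 25, leaving 34 − 25 = 9 for the blank.
The known cells in row 4 total 29, leaving 34 − 29 = 5 for the blank.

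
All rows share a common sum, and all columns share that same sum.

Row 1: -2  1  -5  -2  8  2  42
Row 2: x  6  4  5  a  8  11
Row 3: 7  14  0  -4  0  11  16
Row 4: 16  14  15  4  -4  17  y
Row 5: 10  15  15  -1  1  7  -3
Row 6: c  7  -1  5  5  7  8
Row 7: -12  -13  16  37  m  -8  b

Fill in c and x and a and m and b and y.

Rows 1 and 3 both sum to 44, so that's the common total.
The known cells in row 6 total 31, leaving 44 − 31 = 13 for the blank.
The known cells in row 4 total 62, leaving 44 − 62 = -18 for the blank.
The known cells in column 7 total 56, leaving 44 − 56 = -12 for the blank.
The known cells in row 7 total 8, leaving 44 − 8 = 36 for the blank.
The known cells in column 5 total 46, leaving 44 − 46 = -2 for the blank.
The known cells in row 2 total 32, leaving 44 − 32 = 12 for the blank.

c = 13, x = 12, a = -2, m = 36, b = -12, y = -18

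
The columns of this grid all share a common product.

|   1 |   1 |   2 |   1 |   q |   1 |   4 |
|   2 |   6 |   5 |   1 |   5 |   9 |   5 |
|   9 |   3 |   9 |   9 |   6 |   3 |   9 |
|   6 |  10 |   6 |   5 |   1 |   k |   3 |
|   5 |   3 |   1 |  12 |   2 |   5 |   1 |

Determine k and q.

Columns 2 and 4 each multiply to 540, so every column has product 540.
Column 6: 1×9×3×5 = 135, so the missing entry is 540 ÷ 135 = 4.
Column 5: 5×6×1×2 = 60, so the missing entry is 540 ÷ 60 = 9.

k = 4, q = 9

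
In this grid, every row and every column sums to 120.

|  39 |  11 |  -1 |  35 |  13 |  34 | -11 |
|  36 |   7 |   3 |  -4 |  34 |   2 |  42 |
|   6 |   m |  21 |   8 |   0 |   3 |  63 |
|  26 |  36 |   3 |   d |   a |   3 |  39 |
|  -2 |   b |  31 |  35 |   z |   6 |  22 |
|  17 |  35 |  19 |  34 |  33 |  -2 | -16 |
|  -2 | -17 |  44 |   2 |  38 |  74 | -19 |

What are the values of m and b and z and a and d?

Row 3 has 6 + 21 + 8 + 0 + 3 + 63 = 101; the blank must be 120 − 101 = 19.
Column 4 has 35 − 4 + 8 + 35 + 34 + 2 = 110; the blank must be 120 − 110 = 10.
Row 4 has 26 + 36 + 3 + 10 + 3 + 39 = 117; the blank must be 120 − 117 = 3.
Column 5 has 13 + 34 + 0 + 3 + 33 + 38 = 121; the blank must be 120 − 121 = -1.
Row 5 has -2 + 31 + 35 − 1 + 6 + 22 = 91; the blank must be 120 − 91 = 29.

m = 19, b = 29, z = -1, a = 3, d = 10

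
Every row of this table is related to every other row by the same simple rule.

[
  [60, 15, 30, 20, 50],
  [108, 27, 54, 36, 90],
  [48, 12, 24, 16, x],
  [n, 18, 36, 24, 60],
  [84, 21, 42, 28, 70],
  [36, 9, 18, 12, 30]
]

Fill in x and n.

x = 40, n = 72

Each row is a constant multiple of every other row — this is a multiplication table with the headers hidden.
Row 3 is 16/20 = 4/5 times row 1, so its entry in column 5 is 50 × 4/5 = 40.
Row 4 is 24/20 = 6/5 times row 1, so its entry in column 1 is 60 × 6/5 = 72.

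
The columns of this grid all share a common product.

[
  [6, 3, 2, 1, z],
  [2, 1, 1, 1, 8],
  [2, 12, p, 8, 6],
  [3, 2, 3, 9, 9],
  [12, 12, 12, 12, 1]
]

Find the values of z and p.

z = 2, p = 12

Columns 1 and 2 each multiply to 864, so every column has product 864.
Column 5: 8×6×9×1 = 432, so the missing entry is 864 ÷ 432 = 2.
Column 3: 2×1×3×12 = 72, so the missing entry is 864 ÷ 72 = 12.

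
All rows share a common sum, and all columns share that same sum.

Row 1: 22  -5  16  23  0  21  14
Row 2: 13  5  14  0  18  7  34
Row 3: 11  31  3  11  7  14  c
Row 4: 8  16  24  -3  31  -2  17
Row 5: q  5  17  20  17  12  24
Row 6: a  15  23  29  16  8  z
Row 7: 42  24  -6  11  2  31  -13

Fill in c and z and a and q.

Rows 1 and 2 both sum to 91, so that's the common total.
Row 5: 5 + 17 + 20 + 17 + 12 + 24 = 95, so its missing entry is 91 − 95 = -4.
Column 1: 22 + 13 + 11 + 8 − 4 + 42 = 92, so its missing entry is 91 − 92 = -1.
Row 3: 11 + 31 + 3 + 11 + 7 + 14 = 77, so its missing entry is 91 − 77 = 14.
Row 6: -1 + 15 + 23 + 29 + 16 + 8 = 90, so its missing entry is 91 − 90 = 1.

c = 14, z = 1, a = -1, q = -4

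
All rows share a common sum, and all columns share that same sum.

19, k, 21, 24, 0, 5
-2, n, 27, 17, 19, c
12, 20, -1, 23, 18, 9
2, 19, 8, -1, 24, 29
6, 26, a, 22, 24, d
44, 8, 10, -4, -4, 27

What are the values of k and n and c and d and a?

k = 12, n = -4, c = 24, d = -13, a = 16

Rows 3 and 4 both sum to 81, so that's the common total.
The known cells in row 1 total 69, leaving 81 − 69 = 12 for the blank.
The known cells in column 2 total 85, leaving 81 − 85 = -4 for the blank.
The known cells in row 2 total 57, leaving 81 − 57 = 24 for the blank.
The known cells in column 3 total 65, leaving 81 − 65 = 16 for the blank.
The known cells in row 5 total 94, leaving 81 − 94 = -13 for the blank.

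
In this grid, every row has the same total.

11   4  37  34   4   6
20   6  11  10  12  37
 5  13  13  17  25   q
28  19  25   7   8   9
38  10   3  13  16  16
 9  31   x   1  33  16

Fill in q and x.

q = 23, x = 6

Rows 1 and 2 both add up to 96, so every row sums to 96.
Row 3: 5 + 13 + 13 + 17 + 25 = 73, so the missing entry is 96 − 73 = 23.
Row 6: 9 + 31 + 1 + 33 + 16 = 90, so the missing entry is 96 − 90 = 6.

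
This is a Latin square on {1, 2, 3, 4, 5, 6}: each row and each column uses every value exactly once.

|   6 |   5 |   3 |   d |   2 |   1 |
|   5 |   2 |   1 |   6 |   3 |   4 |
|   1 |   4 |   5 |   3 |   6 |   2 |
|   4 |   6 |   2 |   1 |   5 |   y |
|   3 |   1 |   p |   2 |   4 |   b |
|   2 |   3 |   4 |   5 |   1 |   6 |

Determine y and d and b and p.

At (row 5, col 3): column 3 already has {1, 2, 3, 4, 5}, so the value is 6.
At (row 5, col 6): row 5 already has {1, 2, 3, 4, 6}, so the value is 5.
For row 1, column 4: row 1 already has {1, 2, 3, 5, 6}; that leaves 4.
For row 4, column 6: row 4 already has {1, 2, 4, 5, 6}; that leaves 3.

y = 3, d = 4, b = 5, p = 6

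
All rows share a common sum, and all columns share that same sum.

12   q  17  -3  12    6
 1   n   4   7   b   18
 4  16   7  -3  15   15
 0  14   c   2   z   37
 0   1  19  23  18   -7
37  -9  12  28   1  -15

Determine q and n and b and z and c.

Rows 3 and 5 both sum to 54, so that's the common total.
The known cells in row 1 total 44, leaving 54 − 44 = 10 for the blank.
The known cells in column 2 total 32, leaving 54 − 32 = 22 for the blank.
The known cells in row 2 total 52, leaving 54 − 52 = 2 for the blank.
The known cells in column 5 total 48, leaving 54 − 48 = 6 for the blank.
The known cells in row 4 total 59, leaving 54 − 59 = -5 for the blank.

q = 10, n = 22, b = 2, z = 6, c = -5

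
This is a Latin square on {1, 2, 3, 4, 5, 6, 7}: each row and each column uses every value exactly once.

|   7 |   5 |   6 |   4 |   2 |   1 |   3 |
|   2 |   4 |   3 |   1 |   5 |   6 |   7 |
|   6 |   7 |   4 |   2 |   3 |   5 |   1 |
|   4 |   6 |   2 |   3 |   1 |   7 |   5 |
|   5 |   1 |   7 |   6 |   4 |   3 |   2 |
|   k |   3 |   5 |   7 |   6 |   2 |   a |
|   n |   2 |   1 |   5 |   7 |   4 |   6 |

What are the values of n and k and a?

At (row 6, col 7): column 7 already has {1, 2, 3, 5, 6, 7}, so the value is 4.
At (row 6, col 1): row 6 already has {2, 3, 4, 5, 6, 7}, so the value is 1.
For row 7, column 1: row 7 already has {1, 2, 4, 5, 6, 7}; that leaves 3.

n = 3, k = 1, a = 4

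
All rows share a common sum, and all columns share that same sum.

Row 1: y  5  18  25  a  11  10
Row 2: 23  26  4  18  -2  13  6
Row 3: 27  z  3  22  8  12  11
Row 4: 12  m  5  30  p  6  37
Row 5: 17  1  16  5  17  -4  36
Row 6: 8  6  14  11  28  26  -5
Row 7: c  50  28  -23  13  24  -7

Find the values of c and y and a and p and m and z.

Rows 2 and 5 both sum to 88, so that's the common total.
Row 3 has 27 + 3 + 22 + 8 + 12 + 11 = 83; the blank must be 88 − 83 = 5.
Column 2 has 5 + 26 + 5 + 1 + 6 + 50 = 93; the blank must be 88 − 93 = -5.
Row 4 has 12 − 5 + 5 + 30 + 6 + 37 = 85; the blank must be 88 − 85 = 3.
Column 5 has -2 + 8 + 3 + 17 + 28 + 13 = 67; the blank must be 88 − 67 = 21.
Row 1 has 5 + 18 + 25 + 21 + 11 + 10 = 90; the blank must be 88 − 90 = -2.
Row 7 has 50 + 28 − 23 + 13 + 24 − 7 = 85; the blank must be 88 − 85 = 3.

c = 3, y = -2, a = 21, p = 3, m = -5, z = 5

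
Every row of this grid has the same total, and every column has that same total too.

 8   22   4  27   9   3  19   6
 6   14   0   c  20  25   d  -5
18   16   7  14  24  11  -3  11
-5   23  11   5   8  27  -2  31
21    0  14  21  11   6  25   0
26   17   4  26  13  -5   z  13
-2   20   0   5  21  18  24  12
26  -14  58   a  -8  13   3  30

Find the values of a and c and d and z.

Rows 1 and 3 both sum to 98, so that's the common total.
The known cells in row 6 total 94, leaving 98 − 94 = 4 for the blank.
The known cells in column 7 total 70, leaving 98 − 70 = 28 for the blank.
The known cells in row 2 total 88, leaving 98 − 88 = 10 for the blank.
The known cells in row 8 total 108, leaving 98 − 108 = -10 for the blank.

a = -10, c = 10, d = 28, z = 4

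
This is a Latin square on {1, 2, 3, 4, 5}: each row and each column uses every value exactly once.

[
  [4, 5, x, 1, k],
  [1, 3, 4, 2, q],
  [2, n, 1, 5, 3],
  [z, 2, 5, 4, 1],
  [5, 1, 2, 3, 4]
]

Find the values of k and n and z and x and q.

k = 2, n = 4, z = 3, x = 3, q = 5

For row 3, column 2: row 3 already has {1, 2, 3, 5}; that leaves 4.
For row 2, column 5: row 2 already has {1, 2, 3, 4}; that leaves 5.
Cell (1,5): column 5 already has {1, 3, 4, 5} → 2.
Cell (4,1): row 4 already has {1, 2, 4, 5} → 3.
At (row 1, col 3): row 1 already has {1, 2, 4, 5}, so the value is 3.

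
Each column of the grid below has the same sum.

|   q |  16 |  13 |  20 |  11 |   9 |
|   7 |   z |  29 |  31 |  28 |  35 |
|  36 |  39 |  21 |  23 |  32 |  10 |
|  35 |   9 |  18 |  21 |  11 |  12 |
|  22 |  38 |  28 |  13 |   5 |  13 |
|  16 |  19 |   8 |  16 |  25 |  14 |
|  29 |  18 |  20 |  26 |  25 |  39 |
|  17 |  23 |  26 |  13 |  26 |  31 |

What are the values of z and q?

z = 1, q = 1

The complete columns each total 163.
Column 2 is missing 163 − 162 = 1 (since 16 + 39 + 9 + 38 + 19 + 18 + 23 = 162).
Column 1 is missing 163 − 162 = 1 (since 7 + 36 + 35 + 22 + 16 + 29 + 17 = 162).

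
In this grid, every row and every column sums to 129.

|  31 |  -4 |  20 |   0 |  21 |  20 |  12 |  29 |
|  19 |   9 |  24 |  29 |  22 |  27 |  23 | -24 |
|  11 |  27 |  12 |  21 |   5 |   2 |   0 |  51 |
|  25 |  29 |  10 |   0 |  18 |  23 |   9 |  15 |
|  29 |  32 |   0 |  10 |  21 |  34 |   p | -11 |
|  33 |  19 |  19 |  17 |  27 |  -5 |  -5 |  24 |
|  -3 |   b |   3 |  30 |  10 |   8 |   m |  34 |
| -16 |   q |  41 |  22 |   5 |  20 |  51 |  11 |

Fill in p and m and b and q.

p = 14, m = 25, b = 22, q = -5

Row 5: 29 + 32 + 0 + 10 + 21 + 34 − 11 = 115, so its missing entry is 129 − 115 = 14.
Column 7: 12 + 23 + 0 + 9 + 14 − 5 + 51 = 104, so its missing entry is 129 − 104 = 25.
Row 7: -3 + 3 + 30 + 10 + 8 + 25 + 34 = 107, so its missing entry is 129 − 107 = 22.
Row 8: -16 + 41 + 22 + 5 + 20 + 51 + 11 = 134, so its missing entry is 129 − 134 = -5.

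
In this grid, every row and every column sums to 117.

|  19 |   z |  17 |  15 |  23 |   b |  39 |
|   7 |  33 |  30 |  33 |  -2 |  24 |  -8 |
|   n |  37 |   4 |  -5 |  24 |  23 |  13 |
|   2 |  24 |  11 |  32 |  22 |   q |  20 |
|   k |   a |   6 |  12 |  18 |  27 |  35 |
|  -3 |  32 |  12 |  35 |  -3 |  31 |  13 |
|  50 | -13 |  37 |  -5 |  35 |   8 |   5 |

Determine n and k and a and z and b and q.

n = 21, k = 21, a = -2, z = 6, b = -2, q = 6

Row 3: 37 + 4 − 5 + 24 + 23 + 13 = 96, so its missing entry is 117 − 96 = 21.
Column 1: 19 + 7 + 21 + 2 − 3 + 50 = 96, so its missing entry is 117 − 96 = 21.
Row 5: 21 + 6 + 12 + 18 + 27 + 35 = 119, so its missing entry is 117 − 119 = -2.
Column 2: 33 + 37 + 24 − 2 + 32 − 13 = 111, so its missing entry is 117 − 111 = 6.
Row 1: 19 + 6 + 17 + 15 + 23 + 39 = 119, so its missing entry is 117 − 119 = -2.
Row 4: 2 + 24 + 11 + 32 + 22 + 20 = 111, so its missing entry is 117 − 111 = 6.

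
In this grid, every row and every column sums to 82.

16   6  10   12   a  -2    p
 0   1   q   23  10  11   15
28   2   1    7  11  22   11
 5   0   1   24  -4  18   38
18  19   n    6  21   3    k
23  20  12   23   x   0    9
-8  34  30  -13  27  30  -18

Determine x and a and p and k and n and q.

x = -5, a = 22, p = 18, k = 9, n = 6, q = 22

Row 2: 0 + 1 + 23 + 10 + 11 + 15 = 60, so its missing entry is 82 − 60 = 22.
Row 6: 23 + 20 + 12 + 23 + 0 + 9 = 87, so its missing entry is 82 − 87 = -5.
Column 5: 10 + 11 − 4 + 21 − 5 + 27 = 60, so its missing entry is 82 − 60 = 22.
Column 3: 10 + 22 + 1 + 1 + 12 + 30 = 76, so its missing entry is 82 − 76 = 6.
Row 5: 18 + 19 + 6 + 6 + 21 + 3 = 73, so its missing entry is 82 − 73 = 9.
Row 1: 16 + 6 + 10 + 12 + 22 − 2 = 64, so its missing entry is 82 − 64 = 18.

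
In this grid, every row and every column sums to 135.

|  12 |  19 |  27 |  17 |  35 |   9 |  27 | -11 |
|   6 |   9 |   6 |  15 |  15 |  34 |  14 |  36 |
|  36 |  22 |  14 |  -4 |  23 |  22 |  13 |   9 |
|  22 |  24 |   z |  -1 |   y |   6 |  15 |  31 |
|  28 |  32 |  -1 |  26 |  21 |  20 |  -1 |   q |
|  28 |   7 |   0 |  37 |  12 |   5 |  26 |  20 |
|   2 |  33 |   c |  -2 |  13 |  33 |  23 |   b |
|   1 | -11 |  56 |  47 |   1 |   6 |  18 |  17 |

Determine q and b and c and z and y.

q = 10, b = 23, c = 10, z = 23, y = 15

Column 5: 35 + 15 + 23 + 21 + 12 + 13 + 1 = 120, so its missing entry is 135 − 120 = 15.
Row 4: 22 + 24 − 1 + 15 + 6 + 15 + 31 = 112, so its missing entry is 135 − 112 = 23.
Column 3: 27 + 6 + 14 + 23 − 1 + 0 + 56 = 125, so its missing entry is 135 − 125 = 10.
Row 7: 2 + 33 + 10 − 2 + 13 + 33 + 23 = 112, so its missing entry is 135 − 112 = 23.
Row 5: 28 + 32 − 1 + 26 + 21 + 20 − 1 = 125, so its missing entry is 135 − 125 = 10.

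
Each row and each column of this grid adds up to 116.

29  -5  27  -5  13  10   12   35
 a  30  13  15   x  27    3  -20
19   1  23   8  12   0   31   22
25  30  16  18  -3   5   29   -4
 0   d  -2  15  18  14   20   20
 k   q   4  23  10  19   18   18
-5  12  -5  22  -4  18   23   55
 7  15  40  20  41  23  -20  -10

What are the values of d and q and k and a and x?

Column 5: 13 + 12 − 3 + 18 + 10 − 4 + 41 = 87, so its missing entry is 116 − 87 = 29.
Row 2: 30 + 13 + 15 + 29 + 27 + 3 − 20 = 97, so its missing entry is 116 − 97 = 19.
Column 1: 29 + 19 + 19 + 25 + 0 − 5 + 7 = 94, so its missing entry is 116 − 94 = 22.
Row 6: 22 + 4 + 23 + 10 + 19 + 18 + 18 = 114, so its missing entry is 116 − 114 = 2.
Row 5: 0 − 2 + 15 + 18 + 14 + 20 + 20 = 85, so its missing entry is 116 − 85 = 31.

d = 31, q = 2, k = 22, a = 19, x = 29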